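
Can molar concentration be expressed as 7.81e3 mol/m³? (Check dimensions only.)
Yes

molar concentration has SI base units: mol / m^3
mol/m³ reduces to the same SI base units, so it is a valid unit for molar concentration.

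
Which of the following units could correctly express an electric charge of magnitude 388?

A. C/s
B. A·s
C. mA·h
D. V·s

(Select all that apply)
B, C

electric charge has SI base units: A * s

Checking each option against A * s:
  A. C/s: ✗ does not match
  B. A·s: ✓ matches
  C. mA·h: ✓ matches
  D. V·s: ✗ does not match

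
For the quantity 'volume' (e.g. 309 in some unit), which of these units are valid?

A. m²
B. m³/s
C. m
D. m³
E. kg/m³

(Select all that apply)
D

volume has SI base units: m^3

Checking each option against m^3:
  A. m²: ✗ does not match
  B. m³/s: ✗ does not match
  C. m: ✗ does not match
  D. m³: ✓ matches
  E. kg/m³: ✗ does not match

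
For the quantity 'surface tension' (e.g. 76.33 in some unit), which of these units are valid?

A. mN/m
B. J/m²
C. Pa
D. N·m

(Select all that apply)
A, B

surface tension has SI base units: kg / s^2

Checking each option against kg / s^2:
  A. mN/m: ✓ matches
  B. J/m²: ✓ matches
  C. Pa: ✗ does not match
  D. N·m: ✗ does not match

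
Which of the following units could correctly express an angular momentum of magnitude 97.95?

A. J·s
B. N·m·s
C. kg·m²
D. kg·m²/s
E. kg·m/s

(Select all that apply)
A, B, D

angular momentum has SI base units: kg * m^2 / s

Checking each option against kg * m^2 / s:
  A. J·s: ✓ matches
  B. N·m·s: ✓ matches
  C. kg·m²: ✗ does not match
  D. kg·m²/s: ✓ matches
  E. kg·m/s: ✗ does not match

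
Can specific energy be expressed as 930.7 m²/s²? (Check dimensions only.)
Yes

specific energy has SI base units: m^2 / s^2
m²/s² reduces to the same SI base units, so it is a valid unit for specific energy.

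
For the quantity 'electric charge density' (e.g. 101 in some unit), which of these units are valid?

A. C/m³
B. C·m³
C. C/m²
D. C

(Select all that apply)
A

electric charge density has SI base units: A * s / m^3

Checking each option against A * s / m^3:
  A. C/m³: ✓ matches
  B. C·m³: ✗ does not match
  C. C/m²: ✗ does not match
  D. C: ✗ does not match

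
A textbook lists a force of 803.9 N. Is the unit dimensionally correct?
Yes

force has SI base units: kg * m / s^2
N reduces to the same SI base units, so it is a valid unit for force.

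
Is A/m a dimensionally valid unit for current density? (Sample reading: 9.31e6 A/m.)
No

current density has SI base units: A / m^2
A/m does NOT reduce to A / m^2; a valid unit for current density would be e.g. A/m².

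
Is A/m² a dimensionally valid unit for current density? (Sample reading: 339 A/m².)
Yes

current density has SI base units: A / m^2
A/m² reduces to the same SI base units, so it is a valid unit for current density.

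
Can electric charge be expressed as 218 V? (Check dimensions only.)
No

electric charge has SI base units: A * s
V does NOT reduce to A * s; a valid unit for electric charge would be e.g. C.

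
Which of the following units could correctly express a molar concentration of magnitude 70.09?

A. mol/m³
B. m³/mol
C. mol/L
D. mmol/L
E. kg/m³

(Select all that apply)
A, C, D

molar concentration has SI base units: mol / m^3

Checking each option against mol / m^3:
  A. mol/m³: ✓ matches
  B. m³/mol: ✗ does not match
  C. mol/L: ✓ matches
  D. mmol/L: ✓ matches
  E. kg/m³: ✗ does not match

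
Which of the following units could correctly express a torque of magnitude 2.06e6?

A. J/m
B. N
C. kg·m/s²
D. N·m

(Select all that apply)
D

torque has SI base units: kg * m^2 / s^2

Checking each option against kg * m^2 / s^2:
  A. J/m: ✗ does not match
  B. N: ✗ does not match
  C. kg·m/s²: ✗ does not match
  D. N·m: ✓ matches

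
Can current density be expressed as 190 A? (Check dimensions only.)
No

current density has SI base units: A / m^2
A does NOT reduce to A / m^2; a valid unit for current density would be e.g. A/m².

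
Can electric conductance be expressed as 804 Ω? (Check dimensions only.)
No

electric conductance has SI base units: A^2 * s^3 / (kg * m^2)
Ω does NOT reduce to A^2 * s^3 / (kg * m^2); a valid unit for electric conductance would be e.g. S.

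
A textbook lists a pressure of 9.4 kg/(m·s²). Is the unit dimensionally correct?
Yes

pressure has SI base units: kg / (m * s^2)
kg/(m·s²) reduces to the same SI base units, so it is a valid unit for pressure.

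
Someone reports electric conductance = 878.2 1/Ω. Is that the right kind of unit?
Yes

electric conductance has SI base units: A^2 * s^3 / (kg * m^2)
1/Ω reduces to the same SI base units, so it is a valid unit for electric conductance.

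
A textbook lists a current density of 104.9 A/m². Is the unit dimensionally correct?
Yes

current density has SI base units: A / m^2
A/m² reduces to the same SI base units, so it is a valid unit for current density.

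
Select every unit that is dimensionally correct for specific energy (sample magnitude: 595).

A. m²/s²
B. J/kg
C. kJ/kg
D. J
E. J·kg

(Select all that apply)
A, B, C

specific energy has SI base units: m^2 / s^2

Checking each option against m^2 / s^2:
  A. m²/s²: ✓ matches
  B. J/kg: ✓ matches
  C. kJ/kg: ✓ matches
  D. J: ✗ does not match
  E. J·kg: ✗ does not match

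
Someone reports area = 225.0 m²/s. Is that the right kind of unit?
No

area has SI base units: m^2
m²/s does NOT reduce to m^2; a valid unit for area would be e.g. m².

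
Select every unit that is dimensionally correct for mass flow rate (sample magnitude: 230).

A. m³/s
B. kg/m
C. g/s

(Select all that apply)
C

mass flow rate has SI base units: kg / s

Checking each option against kg / s:
  A. m³/s: ✗ does not match
  B. kg/m: ✗ does not match
  C. g/s: ✓ matches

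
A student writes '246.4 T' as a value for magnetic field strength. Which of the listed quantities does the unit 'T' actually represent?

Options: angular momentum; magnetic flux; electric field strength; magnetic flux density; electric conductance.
magnetic flux density

magnetic field strength should have units dimensionally equivalent to A / m (e.g. A/m).
The given unit 'T' reduces to kg / (A * s^2). Of the listed options, that is the dimensionality of magnetic flux density.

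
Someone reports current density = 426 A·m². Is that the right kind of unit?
No

current density has SI base units: A / m^2
A·m² does NOT reduce to A / m^2; a valid unit for current density would be e.g. A/m².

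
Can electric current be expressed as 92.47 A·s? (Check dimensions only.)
No

electric current has SI base units: A
A·s does NOT reduce to A; a valid unit for electric current would be e.g. A.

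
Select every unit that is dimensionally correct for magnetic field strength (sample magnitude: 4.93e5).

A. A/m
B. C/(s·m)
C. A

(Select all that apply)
A, B

magnetic field strength has SI base units: A / m

Checking each option against A / m:
  A. A/m: ✓ matches
  B. C/(s·m): ✓ matches
  C. A: ✗ does not match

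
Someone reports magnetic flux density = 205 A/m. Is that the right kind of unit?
No

magnetic flux density has SI base units: kg / (A * s^2)
A/m does NOT reduce to kg / (A * s^2); a valid unit for magnetic flux density would be e.g. T.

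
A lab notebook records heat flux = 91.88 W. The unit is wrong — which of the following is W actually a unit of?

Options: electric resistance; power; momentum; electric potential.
power

heat flux should have units dimensionally equivalent to kg / s^3 (e.g. W/m²).
The given unit 'W' reduces to kg * m^2 / s^3. Of the listed options, that is the dimensionality of power.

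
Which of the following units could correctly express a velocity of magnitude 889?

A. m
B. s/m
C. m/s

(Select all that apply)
C

velocity has SI base units: m / s

Checking each option against m / s:
  A. m: ✗ does not match
  B. s/m: ✗ does not match
  C. m/s: ✓ matches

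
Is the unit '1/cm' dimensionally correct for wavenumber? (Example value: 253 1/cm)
Yes

wavenumber has SI base units: 1 / m
1/cm reduces to the same SI base units, so it is a valid unit for wavenumber.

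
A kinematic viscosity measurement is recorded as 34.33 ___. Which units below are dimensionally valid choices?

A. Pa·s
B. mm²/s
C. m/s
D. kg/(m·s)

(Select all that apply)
B

kinematic viscosity has SI base units: m^2 / s

Checking each option against m^2 / s:
  A. Pa·s: ✗ does not match
  B. mm²/s: ✓ matches
  C. m/s: ✗ does not match
  D. kg/(m·s): ✗ does not match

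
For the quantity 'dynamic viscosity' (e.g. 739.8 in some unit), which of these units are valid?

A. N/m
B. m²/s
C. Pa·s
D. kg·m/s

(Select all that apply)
C

dynamic viscosity has SI base units: kg / (m * s)

Checking each option against kg / (m * s):
  A. N/m: ✗ does not match
  B. m²/s: ✗ does not match
  C. Pa·s: ✓ matches
  D. kg·m/s: ✗ does not match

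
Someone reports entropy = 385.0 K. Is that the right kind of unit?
No

entropy has SI base units: kg * m^2 / (s^2 * K)
K does NOT reduce to kg * m^2 / (s^2 * K); a valid unit for entropy would be e.g. J/K.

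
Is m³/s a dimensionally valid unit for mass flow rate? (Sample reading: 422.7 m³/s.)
No

mass flow rate has SI base units: kg / s
m³/s does NOT reduce to kg / s; a valid unit for mass flow rate would be e.g. kg/s.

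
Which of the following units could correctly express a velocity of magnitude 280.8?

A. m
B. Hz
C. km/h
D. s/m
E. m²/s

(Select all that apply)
C

velocity has SI base units: m / s

Checking each option against m / s:
  A. m: ✗ does not match
  B. Hz: ✗ does not match
  C. km/h: ✓ matches
  D. s/m: ✗ does not match
  E. m²/s: ✗ does not match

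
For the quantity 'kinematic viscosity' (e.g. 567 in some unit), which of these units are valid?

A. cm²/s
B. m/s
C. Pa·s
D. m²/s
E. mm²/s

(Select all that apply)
A, D, E

kinematic viscosity has SI base units: m^2 / s

Checking each option against m^2 / s:
  A. cm²/s: ✓ matches
  B. m/s: ✗ does not match
  C. Pa·s: ✗ does not match
  D. m²/s: ✓ matches
  E. mm²/s: ✓ matches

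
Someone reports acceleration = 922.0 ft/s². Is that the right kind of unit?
Yes

acceleration has SI base units: m / s^2
ft/s² reduces to the same SI base units, so it is a valid unit for acceleration.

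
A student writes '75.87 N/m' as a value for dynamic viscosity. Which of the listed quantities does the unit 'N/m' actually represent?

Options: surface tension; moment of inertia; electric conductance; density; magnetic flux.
surface tension

dynamic viscosity should have units dimensionally equivalent to kg / (m * s) (e.g. Pa·s).
The given unit 'N/m' reduces to kg / s^2. Of the listed options, that is the dimensionality of surface tension.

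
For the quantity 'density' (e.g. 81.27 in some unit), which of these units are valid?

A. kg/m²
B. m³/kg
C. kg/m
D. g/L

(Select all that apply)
D

density has SI base units: kg / m^3

Checking each option against kg / m^3:
  A. kg/m²: ✗ does not match
  B. m³/kg: ✗ does not match
  C. kg/m: ✗ does not match
  D. g/L: ✓ matches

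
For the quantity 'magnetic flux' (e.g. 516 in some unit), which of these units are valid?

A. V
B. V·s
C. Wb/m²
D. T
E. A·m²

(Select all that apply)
B

magnetic flux has SI base units: kg * m^2 / (A * s^2)

Checking each option against kg * m^2 / (A * s^2):
  A. V: ✗ does not match
  B. V·s: ✓ matches
  C. Wb/m²: ✗ does not match
  D. T: ✗ does not match
  E. A·m²: ✗ does not match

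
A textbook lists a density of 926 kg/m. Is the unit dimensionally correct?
No

density has SI base units: kg / m^3
kg/m does NOT reduce to kg / m^3; a valid unit for density would be e.g. kg/m³.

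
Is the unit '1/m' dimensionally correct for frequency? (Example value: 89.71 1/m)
No

frequency has SI base units: 1 / s
1/m does NOT reduce to 1 / s; a valid unit for frequency would be e.g. Hz.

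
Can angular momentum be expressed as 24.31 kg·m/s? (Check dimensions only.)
No

angular momentum has SI base units: kg * m^2 / s
kg·m/s does NOT reduce to kg * m^2 / s; a valid unit for angular momentum would be e.g. kg·m²/s.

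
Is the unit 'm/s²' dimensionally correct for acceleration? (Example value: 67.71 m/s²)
Yes

acceleration has SI base units: m / s^2
m/s² reduces to the same SI base units, so it is a valid unit for acceleration.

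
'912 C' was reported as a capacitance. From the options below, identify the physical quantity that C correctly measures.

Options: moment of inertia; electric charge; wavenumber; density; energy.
electric charge

capacitance should have units dimensionally equivalent to A^2 * s^4 / (kg * m^2) (e.g. F).
The given unit 'C' reduces to A * s. Of the listed options, that is the dimensionality of electric charge.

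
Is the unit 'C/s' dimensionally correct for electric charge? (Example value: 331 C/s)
No

electric charge has SI base units: A * s
C/s does NOT reduce to A * s; a valid unit for electric charge would be e.g. C.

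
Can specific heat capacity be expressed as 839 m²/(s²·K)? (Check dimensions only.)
Yes

specific heat capacity has SI base units: m^2 / (s^2 * K)
m²/(s²·K) reduces to the same SI base units, so it is a valid unit for specific heat capacity.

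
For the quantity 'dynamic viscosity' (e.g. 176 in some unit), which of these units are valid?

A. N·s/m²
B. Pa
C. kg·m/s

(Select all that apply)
A

dynamic viscosity has SI base units: kg / (m * s)

Checking each option against kg / (m * s):
  A. N·s/m²: ✓ matches
  B. Pa: ✗ does not match
  C. kg·m/s: ✗ does not match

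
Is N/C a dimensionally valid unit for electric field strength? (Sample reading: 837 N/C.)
Yes

electric field strength has SI base units: kg * m / (A * s^3)
N/C reduces to the same SI base units, so it is a valid unit for electric field strength.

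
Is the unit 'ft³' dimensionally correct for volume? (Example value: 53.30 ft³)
Yes

volume has SI base units: m^3
ft³ reduces to the same SI base units, so it is a valid unit for volume.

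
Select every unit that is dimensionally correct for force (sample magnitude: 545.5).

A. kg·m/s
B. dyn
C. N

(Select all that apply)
B, C

force has SI base units: kg * m / s^2

Checking each option against kg * m / s^2:
  A. kg·m/s: ✗ does not match
  B. dyn: ✓ matches
  C. N: ✓ matches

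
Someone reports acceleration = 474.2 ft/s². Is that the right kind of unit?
Yes

acceleration has SI base units: m / s^2
ft/s² reduces to the same SI base units, so it is a valid unit for acceleration.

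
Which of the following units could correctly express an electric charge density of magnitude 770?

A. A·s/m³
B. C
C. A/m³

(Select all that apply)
A

electric charge density has SI base units: A * s / m^3

Checking each option against A * s / m^3:
  A. A·s/m³: ✓ matches
  B. C: ✗ does not match
  C. A/m³: ✗ does not match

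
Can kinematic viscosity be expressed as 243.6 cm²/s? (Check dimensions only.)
Yes

kinematic viscosity has SI base units: m^2 / s
cm²/s reduces to the same SI base units, so it is a valid unit for kinematic viscosity.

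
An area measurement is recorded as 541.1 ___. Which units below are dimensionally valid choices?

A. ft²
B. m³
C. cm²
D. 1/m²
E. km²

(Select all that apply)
A, C, E

area has SI base units: m^2

Checking each option against m^2:
  A. ft²: ✓ matches
  B. m³: ✗ does not match
  C. cm²: ✓ matches
  D. 1/m²: ✗ does not match
  E. km²: ✓ matches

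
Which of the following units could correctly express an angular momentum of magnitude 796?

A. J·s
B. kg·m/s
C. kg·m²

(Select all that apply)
A

angular momentum has SI base units: kg * m^2 / s

Checking each option against kg * m^2 / s:
  A. J·s: ✓ matches
  B. kg·m/s: ✗ does not match
  C. kg·m²: ✗ does not match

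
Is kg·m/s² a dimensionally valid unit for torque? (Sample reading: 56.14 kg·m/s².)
No

torque has SI base units: kg * m^2 / s^2
kg·m/s² does NOT reduce to kg * m^2 / s^2; a valid unit for torque would be e.g. N·m.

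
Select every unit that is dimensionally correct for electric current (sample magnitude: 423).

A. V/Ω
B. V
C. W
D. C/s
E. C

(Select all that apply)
A, D

electric current has SI base units: A

Checking each option against A:
  A. V/Ω: ✓ matches
  B. V: ✗ does not match
  C. W: ✗ does not match
  D. C/s: ✓ matches
  E. C: ✗ does not match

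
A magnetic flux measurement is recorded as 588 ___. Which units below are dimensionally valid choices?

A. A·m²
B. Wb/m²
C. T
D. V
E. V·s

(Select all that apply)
E

magnetic flux has SI base units: kg * m^2 / (A * s^2)

Checking each option against kg * m^2 / (A * s^2):
  A. A·m²: ✗ does not match
  B. Wb/m²: ✗ does not match
  C. T: ✗ does not match
  D. V: ✗ does not match
  E. V·s: ✓ matches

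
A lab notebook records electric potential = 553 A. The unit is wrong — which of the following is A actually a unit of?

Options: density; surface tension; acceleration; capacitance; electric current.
electric current

electric potential should have units dimensionally equivalent to kg * m^2 / (A * s^3) (e.g. V).
The given unit 'A' reduces to A. Of the listed options, that is the dimensionality of electric current.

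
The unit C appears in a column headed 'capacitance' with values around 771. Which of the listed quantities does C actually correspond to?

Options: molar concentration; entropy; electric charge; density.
electric charge

capacitance should have units dimensionally equivalent to A^2 * s^4 / (kg * m^2) (e.g. F).
The given unit 'C' reduces to A * s. Of the listed options, that is the dimensionality of electric charge.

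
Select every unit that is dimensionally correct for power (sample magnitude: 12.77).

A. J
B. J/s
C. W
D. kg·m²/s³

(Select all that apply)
B, C, D

power has SI base units: kg * m^2 / s^3

Checking each option against kg * m^2 / s^3:
  A. J: ✗ does not match
  B. J/s: ✓ matches
  C. W: ✓ matches
  D. kg·m²/s³: ✓ matches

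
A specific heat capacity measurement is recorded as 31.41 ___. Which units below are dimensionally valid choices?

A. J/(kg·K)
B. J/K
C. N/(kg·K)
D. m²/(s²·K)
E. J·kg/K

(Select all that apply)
A, D

specific heat capacity has SI base units: m^2 / (s^2 * K)

Checking each option against m^2 / (s^2 * K):
  A. J/(kg·K): ✓ matches
  B. J/K: ✗ does not match
  C. N/(kg·K): ✗ does not match
  D. m²/(s²·K): ✓ matches
  E. J·kg/K: ✗ does not match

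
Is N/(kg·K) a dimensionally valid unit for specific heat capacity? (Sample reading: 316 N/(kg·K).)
No

specific heat capacity has SI base units: m^2 / (s^2 * K)
N/(kg·K) does NOT reduce to m^2 / (s^2 * K); a valid unit for specific heat capacity would be e.g. J/(kg·K).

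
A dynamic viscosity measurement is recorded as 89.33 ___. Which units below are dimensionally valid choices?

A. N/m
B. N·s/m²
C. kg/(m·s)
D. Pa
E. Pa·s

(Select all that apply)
B, C, E

dynamic viscosity has SI base units: kg / (m * s)

Checking each option against kg / (m * s):
  A. N/m: ✗ does not match
  B. N·s/m²: ✓ matches
  C. kg/(m·s): ✓ matches
  D. Pa: ✗ does not match
  E. Pa·s: ✓ matches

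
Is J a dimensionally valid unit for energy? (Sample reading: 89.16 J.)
Yes

energy has SI base units: kg * m^2 / s^2
J reduces to the same SI base units, so it is a valid unit for energy.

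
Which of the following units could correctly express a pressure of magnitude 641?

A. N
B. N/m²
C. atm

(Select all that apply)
B, C

pressure has SI base units: kg / (m * s^2)

Checking each option against kg / (m * s^2):
  A. N: ✗ does not match
  B. N/m²: ✓ matches
  C. atm: ✓ matches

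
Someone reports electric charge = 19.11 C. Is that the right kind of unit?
Yes

electric charge has SI base units: A * s
C reduces to the same SI base units, so it is a valid unit for electric charge.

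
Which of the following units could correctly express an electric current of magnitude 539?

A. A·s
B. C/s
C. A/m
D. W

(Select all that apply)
B

electric current has SI base units: A

Checking each option against A:
  A. A·s: ✗ does not match
  B. C/s: ✓ matches
  C. A/m: ✗ does not match
  D. W: ✗ does not match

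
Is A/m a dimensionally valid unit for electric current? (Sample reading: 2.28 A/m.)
No

electric current has SI base units: A
A/m does NOT reduce to A; a valid unit for electric current would be e.g. A.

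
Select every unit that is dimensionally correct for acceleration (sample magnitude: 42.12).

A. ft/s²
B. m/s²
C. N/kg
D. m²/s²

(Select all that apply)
A, B, C

acceleration has SI base units: m / s^2

Checking each option against m / s^2:
  A. ft/s²: ✓ matches
  B. m/s²: ✓ matches
  C. N/kg: ✓ matches
  D. m²/s²: ✗ does not match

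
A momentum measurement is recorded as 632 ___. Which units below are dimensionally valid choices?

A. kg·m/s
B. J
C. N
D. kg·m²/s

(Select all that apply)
A

momentum has SI base units: kg * m / s

Checking each option against kg * m / s:
  A. kg·m/s: ✓ matches
  B. J: ✗ does not match
  C. N: ✗ does not match
  D. kg·m²/s: ✗ does not match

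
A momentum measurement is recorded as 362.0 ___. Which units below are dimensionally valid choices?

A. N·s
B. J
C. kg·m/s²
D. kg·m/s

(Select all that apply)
A, D

momentum has SI base units: kg * m / s

Checking each option against kg * m / s:
  A. N·s: ✓ matches
  B. J: ✗ does not match
  C. kg·m/s²: ✗ does not match
  D. kg·m/s: ✓ matches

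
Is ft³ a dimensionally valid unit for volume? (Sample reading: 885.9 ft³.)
Yes

volume has SI base units: m^3
ft³ reduces to the same SI base units, so it is a valid unit for volume.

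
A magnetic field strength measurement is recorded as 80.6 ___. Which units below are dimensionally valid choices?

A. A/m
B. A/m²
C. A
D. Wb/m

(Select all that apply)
A

magnetic field strength has SI base units: A / m

Checking each option against A / m:
  A. A/m: ✓ matches
  B. A/m²: ✗ does not match
  C. A: ✗ does not match
  D. Wb/m: ✗ does not match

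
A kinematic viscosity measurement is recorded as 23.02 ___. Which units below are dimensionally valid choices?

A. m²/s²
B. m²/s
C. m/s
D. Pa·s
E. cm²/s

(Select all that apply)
B, E

kinematic viscosity has SI base units: m^2 / s

Checking each option against m^2 / s:
  A. m²/s²: ✗ does not match
  B. m²/s: ✓ matches
  C. m/s: ✗ does not match
  D. Pa·s: ✗ does not match
  E. cm²/s: ✓ matches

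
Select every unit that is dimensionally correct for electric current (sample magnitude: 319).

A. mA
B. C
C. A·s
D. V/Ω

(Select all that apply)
A, D

electric current has SI base units: A

Checking each option against A:
  A. mA: ✓ matches
  B. C: ✗ does not match
  C. A·s: ✗ does not match
  D. V/Ω: ✓ matches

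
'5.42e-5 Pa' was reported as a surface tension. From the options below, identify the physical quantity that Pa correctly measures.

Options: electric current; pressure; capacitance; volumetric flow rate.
pressure

surface tension should have units dimensionally equivalent to kg / s^2 (e.g. N/m).
The given unit 'Pa' reduces to kg / (m * s^2). Of the listed options, that is the dimensionality of pressure.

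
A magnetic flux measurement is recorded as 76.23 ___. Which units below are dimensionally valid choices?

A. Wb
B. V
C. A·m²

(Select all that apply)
A

magnetic flux has SI base units: kg * m^2 / (A * s^2)

Checking each option against kg * m^2 / (A * s^2):
  A. Wb: ✓ matches
  B. V: ✗ does not match
  C. A·m²: ✗ does not match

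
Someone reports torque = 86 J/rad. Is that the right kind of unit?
Yes

torque has SI base units: kg * m^2 / s^2
J/rad reduces to the same SI base units, so it is a valid unit for torque.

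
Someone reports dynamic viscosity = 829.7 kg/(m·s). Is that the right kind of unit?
Yes

dynamic viscosity has SI base units: kg / (m * s)
kg/(m·s) reduces to the same SI base units, so it is a valid unit for dynamic viscosity.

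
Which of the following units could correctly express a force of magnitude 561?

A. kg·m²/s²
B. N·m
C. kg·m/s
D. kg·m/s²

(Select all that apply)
D

force has SI base units: kg * m / s^2

Checking each option against kg * m / s^2:
  A. kg·m²/s²: ✗ does not match
  B. N·m: ✗ does not match
  C. kg·m/s: ✗ does not match
  D. kg·m/s²: ✓ matches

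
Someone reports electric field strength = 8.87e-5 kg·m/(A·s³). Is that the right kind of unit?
Yes

electric field strength has SI base units: kg * m / (A * s^3)
kg·m/(A·s³) reduces to the same SI base units, so it is a valid unit for electric field strength.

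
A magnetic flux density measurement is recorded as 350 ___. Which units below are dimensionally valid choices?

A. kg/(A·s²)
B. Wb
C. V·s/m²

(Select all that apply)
A, C

magnetic flux density has SI base units: kg / (A * s^2)

Checking each option against kg / (A * s^2):
  A. kg/(A·s²): ✓ matches
  B. Wb: ✗ does not match
  C. V·s/m²: ✓ matches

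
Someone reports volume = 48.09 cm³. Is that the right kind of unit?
Yes

volume has SI base units: m^3
cm³ reduces to the same SI base units, so it is a valid unit for volume.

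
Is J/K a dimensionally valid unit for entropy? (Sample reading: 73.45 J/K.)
Yes

entropy has SI base units: kg * m^2 / (s^2 * K)
J/K reduces to the same SI base units, so it is a valid unit for entropy.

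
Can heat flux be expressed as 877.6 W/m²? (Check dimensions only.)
Yes

heat flux has SI base units: kg / s^3
W/m² reduces to the same SI base units, so it is a valid unit for heat flux.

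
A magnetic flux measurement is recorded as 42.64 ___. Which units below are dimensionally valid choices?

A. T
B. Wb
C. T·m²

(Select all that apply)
B, C

magnetic flux has SI base units: kg * m^2 / (A * s^2)

Checking each option against kg * m^2 / (A * s^2):
  A. T: ✗ does not match
  B. Wb: ✓ matches
  C. T·m²: ✓ matches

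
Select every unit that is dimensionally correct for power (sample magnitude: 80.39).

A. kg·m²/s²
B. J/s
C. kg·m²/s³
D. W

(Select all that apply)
B, C, D

power has SI base units: kg * m^2 / s^3

Checking each option against kg * m^2 / s^3:
  A. kg·m²/s²: ✗ does not match
  B. J/s: ✓ matches
  C. kg·m²/s³: ✓ matches
  D. W: ✓ matches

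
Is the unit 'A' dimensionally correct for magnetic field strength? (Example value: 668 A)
No

magnetic field strength has SI base units: A / m
A does NOT reduce to A / m; a valid unit for magnetic field strength would be e.g. A/m.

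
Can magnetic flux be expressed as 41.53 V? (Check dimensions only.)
No

magnetic flux has SI base units: kg * m^2 / (A * s^2)
V does NOT reduce to kg * m^2 / (A * s^2); a valid unit for magnetic flux would be e.g. Wb.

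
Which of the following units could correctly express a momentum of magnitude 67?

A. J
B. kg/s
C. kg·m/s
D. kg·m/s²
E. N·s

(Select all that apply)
C, E

momentum has SI base units: kg * m / s

Checking each option against kg * m / s:
  A. J: ✗ does not match
  B. kg/s: ✗ does not match
  C. kg·m/s: ✓ matches
  D. kg·m/s²: ✗ does not match
  E. N·s: ✓ matches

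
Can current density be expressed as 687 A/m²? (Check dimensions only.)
Yes

current density has SI base units: A / m^2
A/m² reduces to the same SI base units, so it is a valid unit for current density.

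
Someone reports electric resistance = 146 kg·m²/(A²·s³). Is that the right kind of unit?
Yes

electric resistance has SI base units: kg * m^2 / (A^2 * s^3)
kg·m²/(A²·s³) reduces to the same SI base units, so it is a valid unit for electric resistance.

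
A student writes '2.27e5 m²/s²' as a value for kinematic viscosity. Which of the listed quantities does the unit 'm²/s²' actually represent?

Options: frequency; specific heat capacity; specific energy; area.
specific energy

kinematic viscosity should have units dimensionally equivalent to m^2 / s (e.g. m²/s).
The given unit 'm²/s²' reduces to m^2 / s^2. Of the listed options, that is the dimensionality of specific energy.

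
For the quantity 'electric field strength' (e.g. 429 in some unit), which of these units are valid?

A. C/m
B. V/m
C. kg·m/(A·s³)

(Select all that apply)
B, C

electric field strength has SI base units: kg * m / (A * s^3)

Checking each option against kg * m / (A * s^3):
  A. C/m: ✗ does not match
  B. V/m: ✓ matches
  C. kg·m/(A·s³): ✓ matches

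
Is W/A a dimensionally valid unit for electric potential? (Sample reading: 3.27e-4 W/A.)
Yes

electric potential has SI base units: kg * m^2 / (A * s^3)
W/A reduces to the same SI base units, so it is a valid unit for electric potential.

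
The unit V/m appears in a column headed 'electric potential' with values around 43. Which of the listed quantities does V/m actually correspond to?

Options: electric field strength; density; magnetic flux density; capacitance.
electric field strength

electric potential should have units dimensionally equivalent to kg * m^2 / (A * s^3) (e.g. V).
The given unit 'V/m' reduces to kg * m / (A * s^3). Of the listed options, that is the dimensionality of electric field strength.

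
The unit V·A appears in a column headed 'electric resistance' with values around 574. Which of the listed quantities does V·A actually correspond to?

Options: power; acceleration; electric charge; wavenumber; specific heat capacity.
power

electric resistance should have units dimensionally equivalent to kg * m^2 / (A^2 * s^3) (e.g. Ω).
The given unit 'V·A' reduces to kg * m^2 / s^3. Of the listed options, that is the dimensionality of power.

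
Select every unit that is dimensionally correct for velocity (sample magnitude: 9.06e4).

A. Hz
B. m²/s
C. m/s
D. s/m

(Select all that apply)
C

velocity has SI base units: m / s

Checking each option against m / s:
  A. Hz: ✗ does not match
  B. m²/s: ✗ does not match
  C. m/s: ✓ matches
  D. s/m: ✗ does not match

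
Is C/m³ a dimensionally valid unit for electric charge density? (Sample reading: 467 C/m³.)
Yes

electric charge density has SI base units: A * s / m^3
C/m³ reduces to the same SI base units, so it is a valid unit for electric charge density.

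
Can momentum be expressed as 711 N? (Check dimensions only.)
No

momentum has SI base units: kg * m / s
N does NOT reduce to kg * m / s; a valid unit for momentum would be e.g. kg·m/s.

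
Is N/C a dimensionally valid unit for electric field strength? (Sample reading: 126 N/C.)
Yes

electric field strength has SI base units: kg * m / (A * s^3)
N/C reduces to the same SI base units, so it is a valid unit for electric field strength.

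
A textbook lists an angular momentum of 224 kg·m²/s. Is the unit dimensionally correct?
Yes

angular momentum has SI base units: kg * m^2 / s
kg·m²/s reduces to the same SI base units, so it is a valid unit for angular momentum.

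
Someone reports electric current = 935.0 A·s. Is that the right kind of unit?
No

electric current has SI base units: A
A·s does NOT reduce to A; a valid unit for electric current would be e.g. A.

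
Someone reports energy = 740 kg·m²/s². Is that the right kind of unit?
Yes

energy has SI base units: kg * m^2 / s^2
kg·m²/s² reduces to the same SI base units, so it is a valid unit for energy.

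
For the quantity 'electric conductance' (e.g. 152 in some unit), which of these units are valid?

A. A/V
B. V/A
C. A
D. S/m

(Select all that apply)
A

electric conductance has SI base units: A^2 * s^3 / (kg * m^2)

Checking each option against A^2 * s^3 / (kg * m^2):
  A. A/V: ✓ matches
  B. V/A: ✗ does not match
  C. A: ✗ does not match
  D. S/m: ✗ does not match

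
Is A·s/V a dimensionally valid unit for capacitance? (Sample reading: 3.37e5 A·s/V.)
Yes

capacitance has SI base units: A^2 * s^4 / (kg * m^2)
A·s/V reduces to the same SI base units, so it is a valid unit for capacitance.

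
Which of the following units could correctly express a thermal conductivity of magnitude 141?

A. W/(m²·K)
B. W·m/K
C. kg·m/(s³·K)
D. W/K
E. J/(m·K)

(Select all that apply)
C

thermal conductivity has SI base units: kg * m / (s^3 * K)

Checking each option against kg * m / (s^3 * K):
  A. W/(m²·K): ✗ does not match
  B. W·m/K: ✗ does not match
  C. kg·m/(s³·K): ✓ matches
  D. W/K: ✗ does not match
  E. J/(m·K): ✗ does not match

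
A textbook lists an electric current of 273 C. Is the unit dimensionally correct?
No

electric current has SI base units: A
C does NOT reduce to A; a valid unit for electric current would be e.g. A.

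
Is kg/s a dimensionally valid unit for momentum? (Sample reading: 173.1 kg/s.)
No

momentum has SI base units: kg * m / s
kg/s does NOT reduce to kg * m / s; a valid unit for momentum would be e.g. kg·m/s.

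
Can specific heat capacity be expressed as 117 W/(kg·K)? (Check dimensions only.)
No

specific heat capacity has SI base units: m^2 / (s^2 * K)
W/(kg·K) does NOT reduce to m^2 / (s^2 * K); a valid unit for specific heat capacity would be e.g. J/(kg·K).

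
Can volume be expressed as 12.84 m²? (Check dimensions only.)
No

volume has SI base units: m^3
m² does NOT reduce to m^3; a valid unit for volume would be e.g. m³.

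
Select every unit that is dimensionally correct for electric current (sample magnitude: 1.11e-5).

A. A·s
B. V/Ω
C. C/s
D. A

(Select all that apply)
B, C, D

electric current has SI base units: A

Checking each option against A:
  A. A·s: ✗ does not match
  B. V/Ω: ✓ matches
  C. C/s: ✓ matches
  D. A: ✓ matches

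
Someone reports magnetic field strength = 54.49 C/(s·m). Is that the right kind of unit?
Yes

magnetic field strength has SI base units: A / m
C/(s·m) reduces to the same SI base units, so it is a valid unit for magnetic field strength.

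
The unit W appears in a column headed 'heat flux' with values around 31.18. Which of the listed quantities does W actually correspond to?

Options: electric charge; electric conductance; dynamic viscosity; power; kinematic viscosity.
power

heat flux should have units dimensionally equivalent to kg / s^3 (e.g. W/m²).
The given unit 'W' reduces to kg * m^2 / s^3. Of the listed options, that is the dimensionality of power.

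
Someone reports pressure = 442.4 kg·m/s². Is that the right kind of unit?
No

pressure has SI base units: kg / (m * s^2)
kg·m/s² does NOT reduce to kg / (m * s^2); a valid unit for pressure would be e.g. Pa.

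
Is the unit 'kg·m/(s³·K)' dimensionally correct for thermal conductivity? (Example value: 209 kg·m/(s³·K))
Yes

thermal conductivity has SI base units: kg * m / (s^3 * K)
kg·m/(s³·K) reduces to the same SI base units, so it is a valid unit for thermal conductivity.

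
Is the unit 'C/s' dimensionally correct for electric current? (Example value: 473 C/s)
Yes

electric current has SI base units: A
C/s reduces to the same SI base units, so it is a valid unit for electric current.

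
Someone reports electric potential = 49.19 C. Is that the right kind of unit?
No

electric potential has SI base units: kg * m^2 / (A * s^3)
C does NOT reduce to kg * m^2 / (A * s^3); a valid unit for electric potential would be e.g. V.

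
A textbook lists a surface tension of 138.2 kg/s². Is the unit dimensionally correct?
Yes

surface tension has SI base units: kg / s^2
kg/s² reduces to the same SI base units, so it is a valid unit for surface tension.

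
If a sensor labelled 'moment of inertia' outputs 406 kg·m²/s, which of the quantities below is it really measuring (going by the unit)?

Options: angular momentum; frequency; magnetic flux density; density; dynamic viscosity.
angular momentum

moment of inertia should have units dimensionally equivalent to kg * m^2 (e.g. kg·m²).
The given unit 'kg·m²/s' reduces to kg * m^2 / s. Of the listed options, that is the dimensionality of angular momentum.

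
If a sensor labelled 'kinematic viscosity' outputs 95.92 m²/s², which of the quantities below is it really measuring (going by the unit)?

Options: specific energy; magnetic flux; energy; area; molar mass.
specific energy

kinematic viscosity should have units dimensionally equivalent to m^2 / s (e.g. m²/s).
The given unit 'm²/s²' reduces to m^2 / s^2. Of the listed options, that is the dimensionality of specific energy.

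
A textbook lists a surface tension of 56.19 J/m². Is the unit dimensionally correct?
Yes

surface tension has SI base units: kg / s^2
J/m² reduces to the same SI base units, so it is a valid unit for surface tension.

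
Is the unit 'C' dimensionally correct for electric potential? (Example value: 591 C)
No

electric potential has SI base units: kg * m^2 / (A * s^3)
C does NOT reduce to kg * m^2 / (A * s^3); a valid unit for electric potential would be e.g. V.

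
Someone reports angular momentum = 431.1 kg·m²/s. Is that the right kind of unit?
Yes

angular momentum has SI base units: kg * m^2 / s
kg·m²/s reduces to the same SI base units, so it is a valid unit for angular momentum.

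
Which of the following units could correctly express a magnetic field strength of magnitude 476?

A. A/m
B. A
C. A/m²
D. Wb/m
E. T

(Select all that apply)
A

magnetic field strength has SI base units: A / m

Checking each option against A / m:
  A. A/m: ✓ matches
  B. A: ✗ does not match
  C. A/m²: ✗ does not match
  D. Wb/m: ✗ does not match
  E. T: ✗ does not match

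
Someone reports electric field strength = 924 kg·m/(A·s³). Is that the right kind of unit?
Yes

electric field strength has SI base units: kg * m / (A * s^3)
kg·m/(A·s³) reduces to the same SI base units, so it is a valid unit for electric field strength.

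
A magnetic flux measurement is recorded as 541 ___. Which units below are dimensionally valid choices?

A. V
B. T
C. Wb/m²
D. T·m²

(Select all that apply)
D

magnetic flux has SI base units: kg * m^2 / (A * s^2)

Checking each option against kg * m^2 / (A * s^2):
  A. V: ✗ does not match
  B. T: ✗ does not match
  C. Wb/m²: ✗ does not match
  D. T·m²: ✓ matches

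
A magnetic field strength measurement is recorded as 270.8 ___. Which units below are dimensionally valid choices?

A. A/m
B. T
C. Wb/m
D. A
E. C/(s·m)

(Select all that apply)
A, E

magnetic field strength has SI base units: A / m

Checking each option against A / m:
  A. A/m: ✓ matches
  B. T: ✗ does not match
  C. Wb/m: ✗ does not match
  D. A: ✗ does not match
  E. C/(s·m): ✓ matches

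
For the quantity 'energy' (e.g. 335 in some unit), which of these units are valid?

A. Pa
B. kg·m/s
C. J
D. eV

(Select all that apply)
C, D

energy has SI base units: kg * m^2 / s^2

Checking each option against kg * m^2 / s^2:
  A. Pa: ✗ does not match
  B. kg·m/s: ✗ does not match
  C. J: ✓ matches
  D. eV: ✓ matches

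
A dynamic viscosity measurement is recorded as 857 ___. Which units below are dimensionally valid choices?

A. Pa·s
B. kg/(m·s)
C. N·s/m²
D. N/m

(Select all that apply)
A, B, C

dynamic viscosity has SI base units: kg / (m * s)

Checking each option against kg / (m * s):
  A. Pa·s: ✓ matches
  B. kg/(m·s): ✓ matches
  C. N·s/m²: ✓ matches
  D. N/m: ✗ does not match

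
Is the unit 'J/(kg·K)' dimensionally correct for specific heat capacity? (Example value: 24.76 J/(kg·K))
Yes

specific heat capacity has SI base units: m^2 / (s^2 * K)
J/(kg·K) reduces to the same SI base units, so it is a valid unit for specific heat capacity.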